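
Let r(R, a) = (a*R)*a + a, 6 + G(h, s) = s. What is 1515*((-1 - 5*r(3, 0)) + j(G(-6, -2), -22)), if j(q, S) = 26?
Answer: 37875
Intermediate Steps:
G(h, s) = -6 + s
r(R, a) = a + R*a² (r(R, a) = (R*a)*a + a = R*a² + a = a + R*a²)
1515*((-1 - 5*r(3, 0)) + j(G(-6, -2), -22)) = 1515*((-1 - 0*(1 + 3*0)) + 26) = 1515*((-1 - 0*(1 + 0)) + 26) = 1515*((-1 - 0) + 26) = 1515*((-1 - 5*0) + 26) = 1515*((-1 + 0) + 26) = 1515*(-1 + 26) = 1515*25 = 37875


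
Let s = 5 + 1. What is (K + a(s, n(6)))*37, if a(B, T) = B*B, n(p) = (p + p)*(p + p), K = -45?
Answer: -333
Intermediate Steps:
n(p) = 4*p**2 (n(p) = (2*p)*(2*p) = 4*p**2)
s = 6
a(B, T) = B**2
(K + a(s, n(6)))*37 = (-45 + 6**2)*37 = (-45 + 36)*37 = -9*37 = -333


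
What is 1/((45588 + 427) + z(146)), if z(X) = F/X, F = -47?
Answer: 146/6718143 ≈ 2.1732e-5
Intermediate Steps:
z(X) = -47/X
1/((45588 + 427) + z(146)) = 1/((45588 + 427) - 47/146) = 1/(46015 - 47*1/146) = 1/(46015 - 47/146) = 1/(6718143/146) = 146/6718143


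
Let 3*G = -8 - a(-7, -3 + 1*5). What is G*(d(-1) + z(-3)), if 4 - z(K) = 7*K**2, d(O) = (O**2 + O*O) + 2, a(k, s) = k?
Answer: 55/3 ≈ 18.333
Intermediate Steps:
d(O) = 2 + 2*O**2 (d(O) = (O**2 + O**2) + 2 = 2*O**2 + 2 = 2 + 2*O**2)
z(K) = 4 - 7*K**2
G = -1/3 (G = (-8 - 1*(-7))/3 = (-8 + 7)/3 = (1/3)*(-1) = -1/3 ≈ -0.33333)
G*(d(-1) + z(-3)) = -((2 + 2*(-1)**2) + (4 - 7*(-3)**2))/3 = -((2 + 2*1) + (4 - 7*9))/3 = -((2 + 2) + (4 - 63))/3 = -(4 - 59)/3 = -1/3*(-55) = 55/3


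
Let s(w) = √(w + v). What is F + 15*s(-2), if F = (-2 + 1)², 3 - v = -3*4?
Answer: 1 + 15*√13 ≈ 55.083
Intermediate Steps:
v = 15 (v = 3 - (-3)*4 = 3 - 1*(-12) = 3 + 12 = 15)
F = 1 (F = (-1)² = 1)
s(w) = √(15 + w) (s(w) = √(w + 15) = √(15 + w))
F + 15*s(-2) = 1 + 15*√(15 - 2) = 1 + 15*√13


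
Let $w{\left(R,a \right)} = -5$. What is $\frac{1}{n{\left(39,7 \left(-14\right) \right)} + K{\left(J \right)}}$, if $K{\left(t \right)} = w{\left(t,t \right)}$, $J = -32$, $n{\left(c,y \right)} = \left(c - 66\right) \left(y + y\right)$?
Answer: $\frac{1}{5287} \approx 0.00018914$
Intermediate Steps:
$n{\left(c,y \right)} = 2 y \left(-66 + c\right)$ ($n{\left(c,y \right)} = \left(-66 + c\right) 2 y = 2 y \left(-66 + c\right)$)
$K{\left(t \right)} = -5$
$\frac{1}{n{\left(39,7 \left(-14\right) \right)} + K{\left(J \right)}} = \frac{1}{2 \cdot 7 \left(-14\right) \left(-66 + 39\right) - 5} = \frac{1}{2 \left(-98\right) \left(-27\right) - 5} = \frac{1}{5292 - 5} = \frac{1}{5287}$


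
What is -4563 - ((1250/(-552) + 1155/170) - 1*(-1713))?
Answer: -29468245/4692 ≈ -6280.5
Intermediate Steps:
-4563 - ((1250/(-552) + 1155/170) - 1*(-1713)) = -4563 - ((1250*(-1/552) + 1155*(1/170)) + 1713) = -4563 - ((-625/276 + 231/34) + 1713) = -4563 - (21253/4692 + 1713) = -4563 - 1*8058649/4692 = -4563 - 8058649/4692 = -29468245/4692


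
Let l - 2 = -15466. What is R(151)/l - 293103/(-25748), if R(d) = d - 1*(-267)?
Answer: 282611383/24885442 ≈ 11.356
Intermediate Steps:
l = -15464 (l = 2 - 15466 = -15464)
R(d) = 267 + d (R(d) = d + 267 = 267 + d)
R(151)/l - 293103/(-25748) = (267 + 151)/(-15464) - 293103/(-25748) = 418*(-1/15464) - 293103*(-1/25748) = -209/7732 + 293103/25748 = 282611383/24885442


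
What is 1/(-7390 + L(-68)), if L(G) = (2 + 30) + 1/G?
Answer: -68/500345 ≈ -0.00013591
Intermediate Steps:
L(G) = 32 + 1/G
1/(-7390 + L(-68)) = 1/(-7390 + (32 + 1/(-68))) = 1/(-7390 + (32 - 1/68)) = 1/(-7390 + 2175/68) = 1/(-500345/68) = -68/500345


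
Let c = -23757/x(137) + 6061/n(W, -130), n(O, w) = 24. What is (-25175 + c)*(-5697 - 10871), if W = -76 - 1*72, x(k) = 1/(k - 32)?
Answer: 125224628309/3 ≈ 4.1742e+10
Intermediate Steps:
x(k) = 1/(-32 + k)
W = -148 (W = -76 - 72 = -148)
c = -59861579/24 (c = -23757/(1/(-32 + 137)) + 6061/24 = -23757/(1/105) + 6061*(1/24) = -23757/1/105 + 6061/24 = -23757*105 + 6061/24 = -2494485 + 6061/24 = -59861579/24 ≈ -2.4942e+6)
(-25175 + c)*(-5697 - 10871) = (-25175 - 59861579/24)*(-5697 - 10871) = -60465779/24*(-16568) = 125224628309/3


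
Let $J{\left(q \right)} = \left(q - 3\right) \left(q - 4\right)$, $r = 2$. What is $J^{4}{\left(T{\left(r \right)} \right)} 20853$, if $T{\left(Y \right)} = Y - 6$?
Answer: $205078745088$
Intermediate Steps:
$T{\left(Y \right)} = -6 + Y$ ($T{\left(Y \right)} = Y - 6 = -6 + Y$)
$J{\left(q \right)} = \left(-4 + q\right) \left(-3 + q\right)$ ($J{\left(q \right)} = \left(-3 + q\right) \left(-4 + q\right) = \left(-4 + q\right) \left(-3 + q\right)$)
$J^{4}{\left(T{\left(r \right)} \right)} 20853 = \left(12 + \left(-6 + 2\right)^{2} - 7 \left(-6 + 2\right)\right)^{4} \cdot 20853 = \left(12 + \left(-4\right)^{2} - -28\right)^{4} \cdot 20853 = \left(12 + 16 + 28\right)^{4} \cdot 20853 = 56^{4} \cdot 20853 = 9834496 \cdot 20853 = 205078745088$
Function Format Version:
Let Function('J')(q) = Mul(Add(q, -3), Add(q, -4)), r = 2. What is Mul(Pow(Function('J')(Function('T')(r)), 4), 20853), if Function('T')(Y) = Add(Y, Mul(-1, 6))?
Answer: 205078745088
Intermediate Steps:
Function('T')(Y) = Add(-6, Y) (Function('T')(Y) = Add(Y, -6) = Add(-6, Y))
Function('J')(q) = Mul(Add(-4, q), Add(-3, q)) (Function('J')(q) = Mul(Add(-3, q), Add(-4, q)) = Mul(Add(-4, q), Add(-3, q)))
Mul(Pow(Function('J')(Function('T')(r)), 4), 20853) = Mul(Pow(Add(12, Pow(Add(-6, 2), 2), Mul(-7, Add(-6, 2))), 4), 20853) = Mul(Pow(Add(12, Pow(-4, 2), Mul(-7, -4)), 4), 20853) = Mul(Pow(Add(12, 16, 28), 4), 20853) = Mul(Pow(56, 4), 20853) = Mul(9834496, 20853) = 205078745088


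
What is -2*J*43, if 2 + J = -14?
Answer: 1376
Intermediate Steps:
J = -16 (J = -2 - 14 = -16)
-2*J*43 = -2*(-16)*43 = 32*43 = 1376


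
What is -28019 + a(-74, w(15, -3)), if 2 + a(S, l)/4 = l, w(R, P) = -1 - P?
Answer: -28019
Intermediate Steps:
a(S, l) = -8 + 4*l
-28019 + a(-74, w(15, -3)) = -28019 + (-8 + 4*(-1 - 1*(-3))) = -28019 + (-8 + 4*(-1 + 3)) = -28019 + (-8 + 4*2) = -28019 + (-8 + 8) = -28019 + 0 = -28019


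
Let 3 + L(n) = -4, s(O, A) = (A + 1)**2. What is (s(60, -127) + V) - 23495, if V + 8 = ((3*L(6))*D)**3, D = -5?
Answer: 1149998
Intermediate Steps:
s(O, A) = (1 + A)**2
L(n) = -7 (L(n) = -3 - 4 = -7)
V = 1157617 (V = -8 + ((3*(-7))*(-5))**3 = -8 + (-21*(-5))**3 = -8 + 105**3 = -8 + 1157625 = 1157617)
(s(60, -127) + V) - 23495 = ((1 - 127)**2 + 1157617) - 23495 = ((-126)**2 + 1157617) - 23495 = (15876 + 1157617) - 23495 = 1173493 - 23495 = 1149998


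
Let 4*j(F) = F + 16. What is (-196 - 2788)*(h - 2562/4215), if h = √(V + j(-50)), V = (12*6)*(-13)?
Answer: 2548336/1405 - 1492*I*√3778 ≈ 1813.8 - 91706.0*I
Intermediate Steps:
j(F) = 4 + F/4 (j(F) = (F + 16)/4 = (16 + F)/4 = 4 + F/4)
V = -936 (V = 72*(-13) = -936)
h = I*√3778/2 (h = √(-936 + (4 + (¼)*(-50))) = √(-936 + (4 - 25/2)) = √(-936 - 17/2) = √(-1889/2) = I*√3778/2 ≈ 30.733*I)
(-196 - 2788)*(h - 2562/4215) = (-196 - 2788)*(I*√3778/2 - 2562/4215) = -2984*(I*√3778/2 - 2562*1/4215) = -2984*(I*√3778/2 - 854/1405) = -2984*(-854/1405 + I*√3778/2) = 2548336/1405 - 1492*I*√3778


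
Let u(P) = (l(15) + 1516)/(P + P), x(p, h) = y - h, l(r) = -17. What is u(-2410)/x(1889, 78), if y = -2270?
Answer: 1499/11317360 ≈ 0.00013245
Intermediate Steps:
x(p, h) = -2270 - h
u(P) = 1499/(2*P) (u(P) = (-17 + 1516)/(P + P) = 1499/((2*P)) = 1499*(1/(2*P)) = 1499/(2*P))
u(-2410)/x(1889, 78) = ((1499/2)/(-2410))/(-2270 - 1*78) = ((1499/2)*(-1/2410))/(-2270 - 78) = -1499/4820/(-2348) = -1499/4820*(-1/2348) = 1499/11317360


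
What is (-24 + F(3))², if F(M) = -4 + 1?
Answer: 729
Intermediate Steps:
F(M) = -3
(-24 + F(3))² = (-24 - 3)² = (-27)² = 729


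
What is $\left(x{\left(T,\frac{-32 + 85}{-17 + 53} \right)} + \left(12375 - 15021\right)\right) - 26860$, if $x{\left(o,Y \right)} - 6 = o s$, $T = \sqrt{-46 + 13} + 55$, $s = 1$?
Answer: $-29445 + i \sqrt{33} \approx -29445.0 + 5.7446 i$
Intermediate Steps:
$T = 55 + i \sqrt{33}$ ($T = \sqrt{-33} + 55 = i \sqrt{33} + 55 = 55 + i \sqrt{33} \approx 55.0 + 5.7446 i$)
$x{\left(o,Y \right)} = 6 + o$ ($x{\left(o,Y \right)} = 6 + o 1 = 6 + o$)
$\left(x{\left(T,\frac{-32 + 85}{-17 + 53} \right)} + \left(12375 - 15021\right)\right) - 26860 = \left(\left(6 + \left(55 + i \sqrt{33}\right)\right) + \left(12375 - 15021\right)\right) - 26860 = \left(\left(61 + i \sqrt{33}\right) - 2646\right) - 26860 = \left(-2585 + i \sqrt{33}\right) - 26860 = -29445 + i \sqrt{33}$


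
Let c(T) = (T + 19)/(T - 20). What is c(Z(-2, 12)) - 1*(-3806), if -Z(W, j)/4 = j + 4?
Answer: 106583/28 ≈ 3806.5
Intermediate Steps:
Z(W, j) = -16 - 4*j (Z(W, j) = -4*(j + 4) = -4*(4 + j) = -16 - 4*j)
c(T) = (19 + T)/(-20 + T)
c(Z(-2, 12)) - 1*(-3806) = (19 + (-16 - 4*12))/(-20 + (-16 - 4*12)) - 1*(-3806) = (19 + (-16 - 48))/(-20 + (-16 - 48)) + 3806 = (19 - 64)/(-20 - 64) + 3806 = -45/(-84) + 3806 = -1/84*(-45) + 3806 = 15/28 + 3806 = 106583/28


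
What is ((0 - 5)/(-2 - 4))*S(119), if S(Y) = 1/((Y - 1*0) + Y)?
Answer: 5/1428 ≈ 0.0035014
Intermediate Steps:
S(Y) = 1/(2*Y) (S(Y) = 1/((Y + 0) + Y) = 1/(Y + Y) = 1/(2*Y))
((0 - 5)/(-2 - 4))*S(119) = ((0 - 5)/(-2 - 4))*((½)/119) = (-5/(-6))*((½)*(1/119)) = -5*(-⅙)*(1/238) = (⅚)*(1/238) = 5/1428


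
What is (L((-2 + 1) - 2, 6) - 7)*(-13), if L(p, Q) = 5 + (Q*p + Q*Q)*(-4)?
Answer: 962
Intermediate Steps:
L(p, Q) = 5 - 4*Q² - 4*Q*p (L(p, Q) = 5 + (Q*p + Q²)*(-4) = 5 + (Q² + Q*p)*(-4) = 5 + (-4*Q² - 4*Q*p) = 5 - 4*Q² - 4*Q*p)
(L((-2 + 1) - 2, 6) - 7)*(-13) = ((5 - 4*6² - 4*6*((-2 + 1) - 2)) - 7)*(-13) = ((5 - 4*36 - 4*6*(-1 - 2)) - 7)*(-13) = ((5 - 144 - 4*6*(-3)) - 7)*(-13) = ((5 - 144 + 72) - 7)*(-13) = (-67 - 7)*(-13) = -74*(-13) = 962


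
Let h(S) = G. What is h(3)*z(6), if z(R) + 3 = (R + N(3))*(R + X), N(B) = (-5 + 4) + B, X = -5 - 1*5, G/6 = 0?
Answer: 0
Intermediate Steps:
G = 0 (G = 6*0 = 0)
X = -10 (X = -5 - 5 = -10)
N(B) = -1 + B
h(S) = 0
z(R) = -3 + (-10 + R)*(2 + R) (z(R) = -3 + (R + (-1 + 3))*(R - 10) = -3 + (R + 2)*(-10 + R) = -3 + (2 + R)*(-10 + R) = -3 + (-10 + R)*(2 + R))
h(3)*z(6) = 0*(-23 + 6**2 - 8*6) = 0*(-23 + 36 - 48) = 0*(-35) = 0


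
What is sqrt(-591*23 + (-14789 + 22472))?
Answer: I*sqrt(5910) ≈ 76.876*I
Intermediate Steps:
sqrt(-591*23 + (-14789 + 22472)) = sqrt(-13593 + 7683) = sqrt(-5910) = I*sqrt(5910)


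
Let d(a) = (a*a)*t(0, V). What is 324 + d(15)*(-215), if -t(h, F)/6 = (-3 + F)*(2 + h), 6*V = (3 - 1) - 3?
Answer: -1837926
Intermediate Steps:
V = -⅙ (V = ((3 - 1) - 3)/6 = (2 - 3)/6 = (⅙)*(-1) = -⅙ ≈ -0.16667)
t(h, F) = -6*(-3 + F)*(2 + h)
d(a) = 38*a² (d(a) = (a*a)*(36 - 12*(-⅙) + 18*0 - 6*(-⅙)*0) = a²*(36 + 2 + 0 + 0) = a²*38 = 38*a²)
324 + d(15)*(-215) = 324 + (38*15²)*(-215) = 324 + (38*225)*(-215) = 324 + 8550*(-215) = 324 - 1838250 = -1837926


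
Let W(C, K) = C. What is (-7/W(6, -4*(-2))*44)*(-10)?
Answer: 1540/3 ≈ 513.33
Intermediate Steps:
(-7/W(6, -4*(-2))*44)*(-10) = (-7/6*44)*(-10) = (-7*1/6*44)*(-10) = -7/6*44*(-10) = -154/3*(-10) = 1540/3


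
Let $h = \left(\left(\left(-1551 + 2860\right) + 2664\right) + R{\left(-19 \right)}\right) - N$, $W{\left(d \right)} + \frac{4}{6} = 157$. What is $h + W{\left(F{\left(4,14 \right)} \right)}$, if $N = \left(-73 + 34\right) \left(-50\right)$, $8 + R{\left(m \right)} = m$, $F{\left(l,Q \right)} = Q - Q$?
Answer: $\frac{6457}{3} \approx 2152.3$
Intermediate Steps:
$F{\left(l,Q \right)} = 0$
$R{\left(m \right)} = -8 + m$
$N = 1950$ ($N = \left(-39\right) \left(-50\right) = 1950$)
$W{\left(d \right)} = \frac{469}{3}$ ($W{\left(d \right)} = - \frac{2}{3} + 157 = \frac{469}{3}$)
$h = 1996$ ($h = \left(\left(\left(-1551 + 2860\right) + 2664\right) - 27\right) - 1950 = \left(\left(1309 + 2664\right) - 27\right) - 1950 = \left(3973 - 27\right) - 1950 = 3946 - 1950 = 1996$)
$h + W{\left(F{\left(4,14 \right)} \right)} = 1996 + \frac{469}{3} = \frac{6457}{3}$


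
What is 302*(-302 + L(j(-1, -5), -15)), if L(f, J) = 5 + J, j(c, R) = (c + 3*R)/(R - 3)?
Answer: -94224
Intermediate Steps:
j(c, R) = (c + 3*R)/(-3 + R)
302*(-302 + L(j(-1, -5), -15)) = 302*(-302 + (5 - 15)) = 302*(-302 - 10) = 302*(-312) = -94224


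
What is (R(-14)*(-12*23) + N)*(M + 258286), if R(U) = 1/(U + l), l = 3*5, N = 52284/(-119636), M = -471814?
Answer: 1765439895240/29909 ≈ 5.9027e+7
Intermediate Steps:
N = -13071/29909 (N = 52284*(-1/119636) = -13071/29909 ≈ -0.43703)
l = 15
R(U) = 1/(15 + U) (R(U) = 1/(U + 15) = 1/(15 + U))
(R(-14)*(-12*23) + N)*(M + 258286) = ((-12*23)/(15 - 14) - 13071/29909)*(-471814 + 258286) = (-276/1 - 13071/29909)*(-213528) = (1*(-276) - 13071/29909)*(-213528) = (-276 - 13071/29909)*(-213528) = -8267955/29909*(-213528) = 1765439895240/29909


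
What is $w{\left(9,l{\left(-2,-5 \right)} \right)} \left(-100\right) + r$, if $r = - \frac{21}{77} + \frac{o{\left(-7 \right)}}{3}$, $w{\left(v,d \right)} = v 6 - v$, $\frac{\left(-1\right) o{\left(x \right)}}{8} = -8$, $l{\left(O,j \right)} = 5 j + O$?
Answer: $- \frac{147805}{33} \approx -4478.9$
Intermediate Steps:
$l{\left(O,j \right)} = O + 5 j$
$o{\left(x \right)} = 64$ ($o{\left(x \right)} = \left(-8\right) \left(-8\right) = 64$)
$w{\left(v,d \right)} = 5 v$ ($w{\left(v,d \right)} = 6 v - v = 5 v$)
$r = \frac{695}{33}$ ($r = - \frac{21}{77} + \frac{64}{3} = \left(-21\right) \frac{1}{77} + 64 \cdot \frac{1}{3} = - \frac{3}{11} + \frac{64}{3} = \frac{695}{33} \approx 21.061$)
$w{\left(9,l{\left(-2,-5 \right)} \right)} \left(-100\right) + r = 5 \cdot 9 \left(-100\right) + \frac{695}{33} = 45 \left(-100\right) + \frac{695}{33} = -4500 + \frac{695}{33} = - \frac{147805}{33}$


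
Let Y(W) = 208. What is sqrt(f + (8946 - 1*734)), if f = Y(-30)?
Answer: 2*sqrt(2105) ≈ 91.760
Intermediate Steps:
f = 208
sqrt(f + (8946 - 1*734)) = sqrt(208 + (8946 - 1*734)) = sqrt(208 + (8946 - 734)) = sqrt(208 + 8212) = sqrt(8420) = 2*sqrt(2105)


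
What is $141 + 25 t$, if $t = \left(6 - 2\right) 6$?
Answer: $741$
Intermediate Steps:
$t = 24$ ($t = 4 \cdot 6 = 24$)
$141 + 25 t = 141 + 25 \cdot 24 = 141 + 600 = 741$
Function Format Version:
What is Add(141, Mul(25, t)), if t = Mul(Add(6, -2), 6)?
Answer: 741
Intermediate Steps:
t = 24 (t = Mul(4, 6) = 24)
Add(141, Mul(25, t)) = Add(141, Mul(25, 24)) = Add(141, 600) = 741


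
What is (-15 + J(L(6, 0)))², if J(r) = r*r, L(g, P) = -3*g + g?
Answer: 16641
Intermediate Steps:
L(g, P) = -2*g
J(r) = r²
(-15 + J(L(6, 0)))² = (-15 + (-2*6)²)² = (-15 + (-12)²)² = (-15 + 144)² = 129² = 16641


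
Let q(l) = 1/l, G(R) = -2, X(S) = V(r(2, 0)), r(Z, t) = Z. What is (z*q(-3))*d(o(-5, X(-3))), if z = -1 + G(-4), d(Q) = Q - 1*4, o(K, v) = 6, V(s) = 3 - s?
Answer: 2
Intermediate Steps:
X(S) = 1 (X(S) = 3 - 1*2 = 3 - 2 = 1)
d(Q) = -4 + Q (d(Q) = Q - 4 = -4 + Q)
z = -3 (z = -1 - 2 = -3)
(z*q(-3))*d(o(-5, X(-3))) = (-3/(-3))*(-4 + 6) = -3*(-⅓)*2 = 1*2 = 2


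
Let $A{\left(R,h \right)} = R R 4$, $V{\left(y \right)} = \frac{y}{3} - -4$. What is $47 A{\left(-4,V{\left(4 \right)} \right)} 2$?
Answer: $6016$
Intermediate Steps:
$V{\left(y \right)} = 4 + \frac{y}{3}$ ($V{\left(y \right)} = y \frac{1}{3} + 4 = \frac{y}{3} + 4 = 4 + \frac{y}{3}$)
$A{\left(R,h \right)} = 4 R^{2}$ ($A{\left(R,h \right)} = R^{2} \cdot 4 = 4 R^{2}$)
$47 A{\left(-4,V{\left(4 \right)} \right)} 2 = 47 \cdot 4 \left(-4\right)^{2} \cdot 2 = 47 \cdot 4 \cdot 16 \cdot 2 = 47 \cdot 64 \cdot 2 = 3008 \cdot 2 = 6016$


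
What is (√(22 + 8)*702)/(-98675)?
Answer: -702*√30/98675 ≈ -0.038966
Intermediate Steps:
(√(22 + 8)*702)/(-98675) = (√30*702)*(-1/98675) = (702*√30)*(-1/98675) = -702*√30/98675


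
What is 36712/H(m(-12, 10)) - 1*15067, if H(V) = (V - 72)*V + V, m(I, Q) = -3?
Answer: -1654081/111 ≈ -14902.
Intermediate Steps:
H(V) = V + V*(-72 + V) (H(V) = (-72 + V)*V + V = V*(-72 + V) + V = V + V*(-72 + V))
36712/H(m(-12, 10)) - 1*15067 = 36712/((-3*(-71 - 3))) - 1*15067 = 36712/((-3*(-74))) - 15067 = 36712/222 - 15067 = 36712*(1/222) - 15067 = 18356/111 - 15067 = -1654081/111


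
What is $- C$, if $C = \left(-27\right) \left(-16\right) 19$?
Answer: $-8208$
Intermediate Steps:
$C = 8208$ ($C = 432 \cdot 19 = 8208$)
$- C = \left(-1\right) 8208 = -8208$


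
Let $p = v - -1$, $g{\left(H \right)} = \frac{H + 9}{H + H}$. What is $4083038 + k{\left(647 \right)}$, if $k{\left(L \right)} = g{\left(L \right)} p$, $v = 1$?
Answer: $\frac{2641726242}{647} \approx 4.083 \cdot 10^{6}$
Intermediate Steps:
$g{\left(H \right)} = \frac{9 + H}{2 H}$
$p = 2$ ($p = 1 - -1 = 1 + 1 = 2$)
$k{\left(L \right)} = \frac{9 + L}{L}$ ($k{\left(L \right)} = \frac{9 + L}{2 L} 2 = \frac{9 + L}{L}$)
$4083038 + k{\left(647 \right)} = 4083038 + \frac{9 + 647}{647} = 4083038 + \frac{1}{647} \cdot 656 = 4083038 + \frac{656}{647} = \frac{2641726242}{647}$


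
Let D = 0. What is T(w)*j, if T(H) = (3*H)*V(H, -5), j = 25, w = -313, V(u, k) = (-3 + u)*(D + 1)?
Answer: 7418100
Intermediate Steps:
V(u, k) = -3 + u (V(u, k) = (-3 + u)*(0 + 1) = (-3 + u)*1 = -3 + u)
T(H) = 3*H*(-3 + H) (T(H) = (3*H)*(-3 + H) = 3*H*(-3 + H))
T(w)*j = (3*(-313)*(-3 - 313))*25 = (3*(-313)*(-316))*25 = 296724*25 = 7418100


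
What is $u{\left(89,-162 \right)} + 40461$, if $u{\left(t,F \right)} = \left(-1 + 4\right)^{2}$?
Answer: $40470$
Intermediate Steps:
$u{\left(t,F \right)} = 9$ ($u{\left(t,F \right)} = 3^{2} = 9$)
$u{\left(89,-162 \right)} + 40461 = 9 + 40461 = 40470$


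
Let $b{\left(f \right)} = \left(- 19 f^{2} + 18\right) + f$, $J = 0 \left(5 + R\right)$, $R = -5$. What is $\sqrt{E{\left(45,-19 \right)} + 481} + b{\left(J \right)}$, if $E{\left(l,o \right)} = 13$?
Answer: $18 + \sqrt{494} \approx 40.226$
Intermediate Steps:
$J = 0$ ($J = 0 \left(5 - 5\right) = 0 \cdot 0 = 0$)
$b{\left(f \right)} = 18 + f - 19 f^{2}$ ($b{\left(f \right)} = \left(18 - 19 f^{2}\right) + f = 18 + f - 19 f^{2}$)
$\sqrt{E{\left(45,-19 \right)} + 481} + b{\left(J \right)} = \sqrt{13 + 481} + \left(18 + 0 - 19 \cdot 0^{2}\right) = \sqrt{494} + \left(18 + 0 - 0\right) = \sqrt{494} + \left(18 + 0 + 0\right) = \sqrt{494} + 18 = 18 + \sqrt{494}$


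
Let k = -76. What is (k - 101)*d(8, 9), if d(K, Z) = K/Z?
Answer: -472/3 ≈ -157.33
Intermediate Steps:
(k - 101)*d(8, 9) = (-76 - 101)*(8/9) = -1416/9 = -177*8/9 = -472/3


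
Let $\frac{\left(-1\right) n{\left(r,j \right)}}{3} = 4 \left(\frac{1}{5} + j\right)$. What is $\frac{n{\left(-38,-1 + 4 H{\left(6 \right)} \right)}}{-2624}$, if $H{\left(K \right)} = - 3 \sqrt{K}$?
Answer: $- \frac{3}{820} - \frac{9 \sqrt{6}}{164} \approx -0.13808$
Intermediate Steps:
$n{\left(r,j \right)} = - \frac{12}{5} - 12 j$ ($n{\left(r,j \right)} = - 3 \cdot 4 \left(\frac{1}{5} + j\right) = - 3 \left(\frac{4}{5} + 4 j\right) = - \frac{12}{5} - 12 j$)
$\frac{n{\left(-38,-1 + 4 H{\left(6 \right)} \right)}}{-2624} = \frac{- \frac{12}{5} - 12 \left(-1 + 4 \left(- 3 \sqrt{6}\right)\right)}{-2624} = \left(- \frac{12}{5} - 12 \left(-1 - 12 \sqrt{6}\right)\right) \left(- \frac{1}{2624}\right) = \left(- \frac{12}{5} + \left(12 + 144 \sqrt{6}\right)\right) \left(- \frac{1}{2624}\right) = \left(\frac{48}{5} + 144 \sqrt{6}\right) \left(- \frac{1}{2624}\right) = - \frac{3}{820} - \frac{9 \sqrt{6}}{164}$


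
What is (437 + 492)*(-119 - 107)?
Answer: -209954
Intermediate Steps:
(437 + 492)*(-119 - 107) = 929*(-226) = -209954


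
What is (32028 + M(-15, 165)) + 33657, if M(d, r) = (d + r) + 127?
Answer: 65962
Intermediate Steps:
M(d, r) = 127 + d + r
(32028 + M(-15, 165)) + 33657 = (32028 + (127 - 15 + 165)) + 33657 = (32028 + 277) + 33657 = 32305 + 33657 = 65962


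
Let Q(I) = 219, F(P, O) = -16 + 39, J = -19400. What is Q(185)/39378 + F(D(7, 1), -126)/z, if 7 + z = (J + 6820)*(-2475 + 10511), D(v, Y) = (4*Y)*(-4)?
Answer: 7379478853/1326945234762 ≈ 0.0055613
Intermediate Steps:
D(v, Y) = -16*Y
F(P, O) = 23
z = -101092887 (z = -7 + (-19400 + 6820)*(-2475 + 10511) = -7 - 12580*8036 = -7 - 101092880 = -101092887)
Q(185)/39378 + F(D(7, 1), -126)/z = 219/39378 + 23/(-101092887) = 219*(1/39378) + 23*(-1/101092887) = 73/13126 - 23/101092887 = 7379478853/1326945234762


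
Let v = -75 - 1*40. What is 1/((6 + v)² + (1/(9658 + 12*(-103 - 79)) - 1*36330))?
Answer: -7474/182731825 ≈ -4.0901e-5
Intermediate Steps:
v = -115 (v = -75 - 40 = -115)
1/((6 + v)² + (1/(9658 + 12*(-103 - 79)) - 1*36330)) = 1/((6 - 115)² + (1/(9658 + 12*(-103 - 79)) - 1*36330)) = 1/((-109)² + (1/(9658 + 12*(-182)) - 36330)) = 1/(11881 + (1/(9658 - 2184) - 36330)) = 1/(11881 + (1/7474 - 36330)) = 1/(11881 - 271530419/7474) = 1/(-182731825/7474) = -7474/182731825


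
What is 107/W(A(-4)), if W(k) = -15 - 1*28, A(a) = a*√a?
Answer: -107/43 ≈ -2.4884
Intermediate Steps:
A(a) = a^(3/2)
W(k) = -43 (W(k) = -15 - 28 = -43)
107/W(A(-4)) = 107/(-43) = -1/43*107 = -107/43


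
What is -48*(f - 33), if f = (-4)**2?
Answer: 816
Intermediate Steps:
f = 16
-48*(f - 33) = -48*(16 - 33) = -48*(-17) = 816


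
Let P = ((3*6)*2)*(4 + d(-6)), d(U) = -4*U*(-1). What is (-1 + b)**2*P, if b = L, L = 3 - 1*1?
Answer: -720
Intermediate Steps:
L = 2 (L = 3 - 1 = 2)
d(U) = 4*U
b = 2
P = -720 (P = ((3*6)*2)*(4 + 4*(-6)) = (18*2)*(4 - 24) = 36*(-20) = -720)
(-1 + b)**2*P = (-1 + 2)**2*(-720) = 1**2*(-720) = 1*(-720) = -720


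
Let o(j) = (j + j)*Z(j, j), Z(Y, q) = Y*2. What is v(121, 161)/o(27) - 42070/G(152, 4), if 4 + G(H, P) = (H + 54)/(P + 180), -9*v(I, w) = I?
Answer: 20315159059/1390932 ≈ 14605.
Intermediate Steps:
v(I, w) = -I/9
G(H, P) = -4 + (54 + H)/(180 + P) (G(H, P) = -4 + (H + 54)/(P + 180) = -4 + (54 + H)/(180 + P))
Z(Y, q) = 2*Y
o(j) = 4*j² (o(j) = (j + j)*(2*j) = (2*j)*(2*j) = 4*j²)
v(121, 161)/o(27) - 42070/G(152, 4) = (-⅑*121)/((4*27²)) - 42070*(180 + 4)/(-666 + 152 - 4*4) = -121/(9*(4*729)) - 42070*184/(-666 + 152 - 16) = -121/9/2916 - 42070/((1/184)*(-530)) = -121/9*1/2916 - 42070/(-265/92) = -121/26244 - 42070*(-92/265) = -121/26244 + 774088/53 = 20315159059/1390932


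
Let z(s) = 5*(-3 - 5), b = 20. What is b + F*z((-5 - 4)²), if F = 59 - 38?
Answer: -820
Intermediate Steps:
F = 21
z(s) = -40 (z(s) = 5*(-8) = -40)
b + F*z((-5 - 4)²) = 20 + 21*(-40) = 20 - 840 = -820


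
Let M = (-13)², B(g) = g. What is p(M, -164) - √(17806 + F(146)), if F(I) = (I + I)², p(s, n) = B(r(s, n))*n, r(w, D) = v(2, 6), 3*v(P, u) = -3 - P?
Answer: 820/3 - √103070 ≈ -47.712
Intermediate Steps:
v(P, u) = -1 - P/3 (v(P, u) = (-3 - P)/3 = -1 - P/3)
r(w, D) = -5/3 (r(w, D) = -1 - ⅓*2 = -1 - ⅔ = -5/3)
M = 169
p(s, n) = -5*n/3
F(I) = 4*I² (F(I) = (2*I)² = 4*I²)
p(M, -164) - √(17806 + F(146)) = -5/3*(-164) - √(17806 + 4*146²) = 820/3 - √(17806 + 4*21316) = 820/3 - √(17806 + 85264) = 820/3 - √103070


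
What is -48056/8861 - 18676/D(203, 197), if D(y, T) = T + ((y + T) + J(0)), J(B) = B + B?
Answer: -194177468/5290017 ≈ -36.706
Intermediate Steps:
J(B) = 2*B
D(y, T) = y + 2*T (D(y, T) = T + ((y + T) + 2*0) = T + ((T + y) + 0) = T + (T + y) = y + 2*T)
-48056/8861 - 18676/D(203, 197) = -48056/8861 - 18676/(203 + 2*197) = -48056*1/8861 - 18676/(203 + 394) = -48056/8861 - 18676/597 = -194177468/5290017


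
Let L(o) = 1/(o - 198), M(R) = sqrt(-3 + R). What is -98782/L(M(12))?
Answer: 19262490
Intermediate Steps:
L(o) = 1/(-198 + o)
-98782/L(M(12)) = -(-19558836 + 98782*sqrt(-3 + 12)) = -98782/(1/(-198 + sqrt(9))) = -98782/(1/(-198 + 3)) = -98782/(1/(-195)) = -98782/(-1/195) = -98782*(-195) = 19262490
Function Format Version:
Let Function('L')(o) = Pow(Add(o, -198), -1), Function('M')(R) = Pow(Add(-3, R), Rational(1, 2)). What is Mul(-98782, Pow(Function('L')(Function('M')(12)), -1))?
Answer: 19262490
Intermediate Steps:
Function('L')(o) = Pow(Add(-198, o), -1)
Mul(-98782, Pow(Function('L')(Function('M')(12)), -1)) = Mul(-98782, Pow(Pow(Add(-198, Pow(Add(-3, 12), Rational(1, 2))), -1), -1)) = Mul(-98782, Pow(Pow(Add(-198, Pow(9, Rational(1, 2))), -1), -1)) = Mul(-98782, Pow(Pow(Add(-198, 3), -1), -1)) = Mul(-98782, Pow(Pow(-195, -1), -1)) = Mul(-98782, Pow(Rational(-1, 195), -1)) = Mul(-98782, -195) = 19262490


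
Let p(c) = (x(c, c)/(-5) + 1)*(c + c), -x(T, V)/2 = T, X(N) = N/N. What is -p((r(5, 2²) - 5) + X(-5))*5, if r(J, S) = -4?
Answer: -176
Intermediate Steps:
X(N) = 1
x(T, V) = -2*T
p(c) = 2*c*(1 + 2*c/5) (p(c) = (-2*c/(-5) + 1)*(c + c) = (-2*c*(-⅕) + 1)*(2*c) = (2*c/5 + 1)*(2*c) = (1 + 2*c/5)*(2*c) = 2*c*(1 + 2*c/5))
-p((r(5, 2²) - 5) + X(-5))*5 = -2*((-4 - 5) + 1)*(5 + 2*((-4 - 5) + 1))/5*5 = -2*(-9 + 1)*(5 + 2*(-9 + 1))/5*5 = -2*(-8)*(5 + 2*(-8))/5*5 = -2*(-8)*(5 - 16)/5*5 = -2*(-8)*(-11)/5*5 = -1*176/5*5 = -176/5*5 = -176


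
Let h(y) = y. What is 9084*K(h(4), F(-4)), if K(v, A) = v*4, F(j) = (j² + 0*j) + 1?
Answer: 145344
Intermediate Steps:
F(j) = 1 + j² (F(j) = (j² + 0) + 1 = j² + 1 = 1 + j²)
K(v, A) = 4*v
9084*K(h(4), F(-4)) = 9084*(4*4) = 9084*16 = 145344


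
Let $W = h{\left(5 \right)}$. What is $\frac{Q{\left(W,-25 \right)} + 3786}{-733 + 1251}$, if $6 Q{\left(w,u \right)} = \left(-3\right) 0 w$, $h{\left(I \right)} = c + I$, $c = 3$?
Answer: $\frac{1893}{259} \approx 7.3089$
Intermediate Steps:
$h{\left(I \right)} = 3 + I$
$W = 8$ ($W = 3 + 5 = 8$)
$Q{\left(w,u \right)} = 0$ ($Q{\left(w,u \right)} = \frac{\left(-3\right) 0 w}{6} = \frac{0 w}{6} = \frac{1}{6} \cdot 0 = 0$)
$\frac{Q{\left(W,-25 \right)} + 3786}{-733 + 1251} = \frac{0 + 3786}{-733 + 1251} = \frac{3786}{518} = 3786 \cdot \frac{1}{518} = \frac{1893}{259}$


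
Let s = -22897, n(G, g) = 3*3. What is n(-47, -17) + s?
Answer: -22888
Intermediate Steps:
n(G, g) = 9
n(-47, -17) + s = 9 - 22897 = -22888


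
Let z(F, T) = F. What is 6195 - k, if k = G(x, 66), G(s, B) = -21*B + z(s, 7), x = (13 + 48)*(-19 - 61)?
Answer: 12461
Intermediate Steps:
x = -4880 (x = 61*(-80) = -4880)
G(s, B) = s - 21*B (G(s, B) = -21*B + s = s - 21*B)
k = -6266 (k = -4880 - 21*66 = -4880 - 1386 = -6266)
6195 - k = 6195 - 1*(-6266) = 6195 + 6266 = 12461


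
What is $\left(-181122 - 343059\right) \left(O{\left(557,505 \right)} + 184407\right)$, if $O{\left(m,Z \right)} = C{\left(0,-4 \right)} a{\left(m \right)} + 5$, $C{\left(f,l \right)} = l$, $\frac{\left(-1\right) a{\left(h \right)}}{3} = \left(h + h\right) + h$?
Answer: $-107176143984$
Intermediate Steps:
$a{\left(h \right)} = - 9 h$ ($a{\left(h \right)} = - 3 \left(\left(h + h\right) + h\right) = - 3 \left(2 h + h\right) = - 3 \cdot 3 h = - 9 h$)
$O{\left(m,Z \right)} = 5 + 36 m$ ($O{\left(m,Z \right)} = - 4 \left(- 9 m\right) + 5 = 36 m + 5 = 5 + 36 m$)
$\left(-181122 - 343059\right) \left(O{\left(557,505 \right)} + 184407\right) = \left(-181122 - 343059\right) \left(\left(5 + 36 \cdot 557\right) + 184407\right) = - 524181 \left(\left(5 + 20052\right) + 184407\right) = - 524181 \left(20057 + 184407\right) = \left(-524181\right) 204464 = -107176143984$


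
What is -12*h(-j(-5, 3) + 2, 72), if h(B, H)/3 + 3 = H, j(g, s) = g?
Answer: -2484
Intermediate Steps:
h(B, H) = -9 + 3*H
-12*h(-j(-5, 3) + 2, 72) = -12*(-9 + 3*72) = -12*(-9 + 216) = -12*207 = -2484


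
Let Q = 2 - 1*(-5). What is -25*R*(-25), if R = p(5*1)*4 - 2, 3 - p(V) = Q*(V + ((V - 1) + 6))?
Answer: -256250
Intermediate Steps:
Q = 7 (Q = 2 + 5 = 7)
p(V) = -32 - 14*V (p(V) = 3 - 7*(V + ((V - 1) + 6)) = 3 - 7*(V + ((-1 + V) + 6)) = 3 - 7*(V + (5 + V)) = 3 - 7*(5 + 2*V) = 3 - (35 + 14*V) = 3 + (-35 - 14*V) = -32 - 14*V)
R = -410 (R = (-32 - 70)*4 - 2 = -102*4 - 2 = -408 - 2 = -410)
-25*R*(-25) = -25*(-410)*(-25) = 10250*(-25) = -256250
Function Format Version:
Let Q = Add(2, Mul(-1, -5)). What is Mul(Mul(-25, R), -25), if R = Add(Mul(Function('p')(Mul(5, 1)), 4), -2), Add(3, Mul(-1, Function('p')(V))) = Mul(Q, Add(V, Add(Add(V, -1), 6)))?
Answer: -256250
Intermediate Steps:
Q = 7 (Q = Add(2, 5) = 7)
Function('p')(V) = Add(-32, Mul(-14, V)) (Function('p')(V) = Add(3, Mul(-1, Mul(7, Add(V, Add(Add(V, -1), 6))))) = Add(3, Mul(-1, Mul(7, Add(V, Add(Add(-1, V), 6))))) = Add(3, Mul(-1, Mul(7, Add(V, Add(5, V))))) = Add(3, Mul(-1, Mul(7, Add(5, Mul(2, V))))) = Add(3, Mul(-1, Add(35, Mul(14, V)))) = Add(3, Add(-35, Mul(-14, V))) = Add(-32, Mul(-14, V)))
R = -410 (R = Add(Mul(Add(-32, Mul(-14, Mul(5, 1))), 4), -2) = Add(Mul(Add(-32, Mul(-14, 5)), 4), -2) = Add(Mul(Add(-32, -70), 4), -2) = Add(Mul(-102, 4), -2) = Add(-408, -2) = -410)
Mul(Mul(-25, R), -25) = Mul(Mul(-25, -410), -25) = Mul(10250, -25) = -256250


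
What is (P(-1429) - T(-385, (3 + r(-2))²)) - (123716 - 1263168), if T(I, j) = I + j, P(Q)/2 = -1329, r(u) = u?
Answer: 1137178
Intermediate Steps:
P(Q) = -2658 (P(Q) = 2*(-1329) = -2658)
(P(-1429) - T(-385, (3 + r(-2))²)) - (123716 - 1263168) = (-2658 - (-385 + (3 - 2)²)) - (123716 - 1263168) = (-2658 - (-385 + 1²)) - 1*(-1139452) = (-2658 - (-385 + 1)) + 1139452 = (-2658 - 1*(-384)) + 1139452 = (-2658 + 384) + 1139452 = -2274 + 1139452 = 1137178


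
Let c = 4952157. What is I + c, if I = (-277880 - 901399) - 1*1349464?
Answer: 2423414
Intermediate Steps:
I = -2528743 (I = -1179279 - 1349464 = -2528743)
I + c = -2528743 + 4952157 = 2423414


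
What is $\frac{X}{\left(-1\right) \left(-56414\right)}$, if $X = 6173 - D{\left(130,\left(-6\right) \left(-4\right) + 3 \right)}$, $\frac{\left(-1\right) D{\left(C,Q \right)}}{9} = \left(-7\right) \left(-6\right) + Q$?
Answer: $\frac{3397}{28207} \approx 0.12043$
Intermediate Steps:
$D{\left(C,Q \right)} = -378 - 9 Q$ ($D{\left(C,Q \right)} = - 9 \left(\left(-7\right) \left(-6\right) + Q\right) = - 9 \left(42 + Q\right) = -378 - 9 Q$)
$X = 6794$ ($X = 6173 - \left(-378 - 9 \left(\left(-6\right) \left(-4\right) + 3\right)\right) = 6173 - \left(-378 - 9 \left(24 + 3\right)\right) = 6173 - \left(-378 - 243\right) = 6173 - -621 = 6173 + 621 = 6794$)
$\frac{X}{\left(-1\right) \left(-56414\right)} = \frac{6794}{\left(-1\right) \left(-56414\right)} = \frac{6794}{56414} = 6794 \cdot \frac{1}{56414} = \frac{3397}{28207}$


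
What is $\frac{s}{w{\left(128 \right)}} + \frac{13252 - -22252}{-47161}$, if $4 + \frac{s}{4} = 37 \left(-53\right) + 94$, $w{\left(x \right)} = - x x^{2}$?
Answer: $- \frac{18526082921}{24725946368} \approx -0.74926$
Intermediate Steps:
$w{\left(x \right)} = - x^{3}$
$s = -7484$ ($s = -16 + 4 \left(37 \left(-53\right) + 94\right) = -16 + 4 \left(-1961 + 94\right) = -16 + 4 \left(-1867\right) = -16 - 7468 = -7484$)
$\frac{s}{w{\left(128 \right)}} + \frac{13252 - -22252}{-47161} = - \frac{7484}{\left(-1\right) 128^{3}} + \frac{13252 - -22252}{-47161} = - \frac{7484}{\left(-1\right) 2097152} + \left(13252 + 22252\right) \left(- \frac{1}{47161}\right) = - \frac{7484}{-2097152} + 35504 \left(- \frac{1}{47161}\right) = \left(-7484\right) \left(- \frac{1}{2097152}\right) - \frac{35504}{47161} = \frac{1871}{524288} - \frac{35504}{47161} = - \frac{18526082921}{24725946368}$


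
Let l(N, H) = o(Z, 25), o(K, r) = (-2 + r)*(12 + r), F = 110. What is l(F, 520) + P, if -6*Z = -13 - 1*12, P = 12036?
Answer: 12887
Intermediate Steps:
Z = 25/6 (Z = -(-13 - 1*12)/6 = -(-13 - 12)/6 = -1/6*(-25) = 25/6 ≈ 4.1667)
l(N, H) = 851 (l(N, H) = -24 + 25**2 + 10*25 = -24 + 625 + 250 = 851)
l(F, 520) + P = 851 + 12036 = 12887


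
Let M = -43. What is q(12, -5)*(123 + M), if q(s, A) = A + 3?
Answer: -160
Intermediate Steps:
q(s, A) = 3 + A
q(12, -5)*(123 + M) = (3 - 5)*(123 - 43) = -2*80 = -160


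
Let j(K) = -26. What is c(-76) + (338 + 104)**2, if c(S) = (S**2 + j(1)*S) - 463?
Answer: 202653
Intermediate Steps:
c(S) = -463 + S**2 - 26*S (c(S) = (S**2 - 26*S) - 463 = -463 + S**2 - 26*S)
c(-76) + (338 + 104)**2 = (-463 + (-76)**2 - 26*(-76)) + (338 + 104)**2 = (-463 + 5776 + 1976) + 442**2 = 7289 + 195364 = 202653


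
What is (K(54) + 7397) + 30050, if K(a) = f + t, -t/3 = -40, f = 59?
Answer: 37626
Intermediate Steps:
t = 120 (t = -3*(-40) = 120)
K(a) = 179 (K(a) = 59 + 120 = 179)
(K(54) + 7397) + 30050 = (179 + 7397) + 30050 = 7576 + 30050 = 37626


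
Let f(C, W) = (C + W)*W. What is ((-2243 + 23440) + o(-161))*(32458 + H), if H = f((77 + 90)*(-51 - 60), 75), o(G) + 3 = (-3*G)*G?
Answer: 76492149248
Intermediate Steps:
f(C, W) = W*(C + W)
o(G) = -3 - 3*G² (o(G) = -3 + (-3*G)*G = -3 - 3*G²)
H = -1384650 (H = 75*((77 + 90)*(-51 - 60) + 75) = 75*(167*(-111) + 75) = 75*(-18537 + 75) = 75*(-18462) = -1384650)
((-2243 + 23440) + o(-161))*(32458 + H) = ((-2243 + 23440) + (-3 - 3*(-161)²))*(32458 - 1384650) = (21197 + (-3 - 3*25921))*(-1352192) = (21197 + (-3 - 77763))*(-1352192) = (21197 - 77766)*(-1352192) = -56569*(-1352192) = 76492149248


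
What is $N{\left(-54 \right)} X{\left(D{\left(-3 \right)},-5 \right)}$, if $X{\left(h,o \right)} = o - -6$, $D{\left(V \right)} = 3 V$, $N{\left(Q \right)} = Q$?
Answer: $-54$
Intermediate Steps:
$X{\left(h,o \right)} = 6 + o$ ($X{\left(h,o \right)} = o + 6 = 6 + o$)
$N{\left(-54 \right)} X{\left(D{\left(-3 \right)},-5 \right)} = - 54 \left(6 - 5\right) = \left(-54\right) 1 = -54$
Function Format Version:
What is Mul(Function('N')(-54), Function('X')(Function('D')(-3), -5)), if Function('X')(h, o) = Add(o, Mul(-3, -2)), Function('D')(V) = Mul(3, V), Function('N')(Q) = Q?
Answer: -54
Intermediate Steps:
Function('X')(h, o) = Add(6, o) (Function('X')(h, o) = Add(o, 6) = Add(6, o))
Mul(Function('N')(-54), Function('X')(Function('D')(-3), -5)) = Mul(-54, Add(6, -5)) = Mul(-54, 1) = -54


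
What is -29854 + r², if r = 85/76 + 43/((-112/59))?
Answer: -133090628607/4528384 ≈ -29390.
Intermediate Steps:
r = -45823/2128 (r = 85*(1/76) + 43/((-112*1/59)) = 85/76 + 43/(-112/59) = 85/76 + 43*(-59/112) = 85/76 - 2537/112 = -45823/2128 ≈ -21.533)
-29854 + r² = -29854 + (-45823/2128)² = -29854 + 2099747329/4528384 = -133090628607/4528384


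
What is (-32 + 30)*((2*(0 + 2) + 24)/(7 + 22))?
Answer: -56/29 ≈ -1.9310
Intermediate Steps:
(-32 + 30)*((2*(0 + 2) + 24)/(7 + 22)) = -2*(2*2 + 24)/29 = -2*(4 + 24)/29 = -56/29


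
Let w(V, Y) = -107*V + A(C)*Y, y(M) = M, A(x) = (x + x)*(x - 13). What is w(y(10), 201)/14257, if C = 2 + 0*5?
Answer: -9914/14257 ≈ -0.69538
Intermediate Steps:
C = 2 (C = 2 + 0 = 2)
A(x) = 2*x*(-13 + x) (A(x) = (2*x)*(-13 + x) = 2*x*(-13 + x))
w(V, Y) = -107*V - 44*Y (w(V, Y) = -107*V + (2*2*(-13 + 2))*Y = -107*V + (2*2*(-11))*Y = -107*V - 44*Y)
w(y(10), 201)/14257 = (-107*10 - 44*201)/14257 = (-1070 - 8844)*(1/14257) = -9914*1/14257 = -9914/14257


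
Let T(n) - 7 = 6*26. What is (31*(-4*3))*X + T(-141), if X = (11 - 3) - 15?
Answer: 2767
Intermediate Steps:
X = -7 (X = 8 - 15 = -7)
T(n) = 163 (T(n) = 7 + 6*26 = 7 + 156 = 163)
(31*(-4*3))*X + T(-141) = (31*(-4*3))*(-7) + 163 = (31*(-12))*(-7) + 163 = -372*(-7) + 163 = 2604 + 163 = 2767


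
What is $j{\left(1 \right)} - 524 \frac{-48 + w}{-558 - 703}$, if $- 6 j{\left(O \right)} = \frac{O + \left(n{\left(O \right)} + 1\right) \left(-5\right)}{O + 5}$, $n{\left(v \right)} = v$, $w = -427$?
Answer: $- \frac{994339}{5044} \approx -197.13$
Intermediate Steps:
$j{\left(O \right)} = - \frac{-5 - 4 O}{6 \left(5 + O\right)}$ ($j{\left(O \right)} = - \frac{\left(O + \left(O + 1\right) \left(-5\right)\right) \frac{1}{O + 5}}{6} = - \frac{\left(O + \left(1 + O\right) \left(-5\right)\right) \frac{1}{5 + O}}{6} = - \frac{\left(O - \left(5 + 5 O\right)\right) \frac{1}{5 + O}}{6} = - \frac{\left(-5 - 4 O\right) \frac{1}{5 + O}}{6} = - \frac{\frac{1}{5 + O} \left(-5 - 4 O\right)}{6} = - \frac{-5 - 4 O}{6 \left(5 + O\right)}$)
$j{\left(1 \right)} - 524 \frac{-48 + w}{-558 - 703} = \frac{5 + 4 \cdot 1}{6 \left(5 + 1\right)} - 524 \frac{-48 - 427}{-558 - 703} = \frac{5 + 4}{6 \cdot 6} - 524 \left(- \frac{475}{-1261}\right) = \frac{1}{6} \cdot \frac{1}{6} \cdot 9 - 524 \left(\left(-475\right) \left(- \frac{1}{1261}\right)\right) = \frac{1}{4} - \frac{248900}{1261} = - \frac{994339}{5044}$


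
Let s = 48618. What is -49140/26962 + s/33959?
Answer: -13765644/35215483 ≈ -0.39090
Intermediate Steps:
-49140/26962 + s/33959 = -49140/26962 + 48618/33959 = -49140*1/26962 + 48618*(1/33959) = -1890/1037 + 48618/33959 = -13765644/35215483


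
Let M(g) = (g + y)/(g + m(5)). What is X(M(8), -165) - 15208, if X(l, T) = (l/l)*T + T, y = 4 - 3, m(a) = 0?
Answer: -15538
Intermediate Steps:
y = 1
M(g) = (1 + g)/g (M(g) = (g + 1)/(g + 0) = (1 + g)/g)
X(l, T) = 2*T (X(l, T) = 1*T + T = T + T = 2*T)
X(M(8), -165) - 15208 = 2*(-165) - 15208 = -330 - 15208 = -15538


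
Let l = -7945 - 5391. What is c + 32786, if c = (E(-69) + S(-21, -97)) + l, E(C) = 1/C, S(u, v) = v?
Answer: 1335356/69 ≈ 19353.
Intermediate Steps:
l = -13336
c = -926878/69 (c = (1/(-69) - 97) - 13336 = (-1/69 - 97) - 13336 = -6694/69 - 13336 = -926878/69 ≈ -13433.)
c + 32786 = -926878/69 + 32786 = 1335356/69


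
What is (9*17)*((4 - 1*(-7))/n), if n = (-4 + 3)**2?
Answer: 1683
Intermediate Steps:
n = 1 (n = (-1)**2 = 1)
(9*17)*((4 - 1*(-7))/n) = (9*17)*((4 - 1*(-7))/1) = 153*((4 + 7)*1) = 153*(11*1) = 153*11 = 1683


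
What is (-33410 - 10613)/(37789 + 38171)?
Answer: -44023/75960 ≈ -0.57955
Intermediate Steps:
(-33410 - 10613)/(37789 + 38171) = -44023/75960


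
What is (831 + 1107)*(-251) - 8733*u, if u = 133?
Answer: -1647927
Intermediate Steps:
(831 + 1107)*(-251) - 8733*u = (831 + 1107)*(-251) - 8733*133 = 1938*(-251) - 1*1161489 = -486438 - 1161489 = -1647927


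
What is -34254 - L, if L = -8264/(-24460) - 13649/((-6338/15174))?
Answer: -1297034058389/19378435 ≈ -66932.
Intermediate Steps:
L = 633245145899/19378435 (L = -8264*(-1/24460) - 13649/((-6338*1/15174)) = 2066/6115 - 13649/(-3169/7587) = 2066/6115 - 13649*(-7587/3169) = 2066/6115 + 103554963/3169 = 633245145899/19378435 ≈ 32678.)
-34254 - L = -34254 - 1*633245145899/19378435 = -34254 - 633245145899/19378435 = -1297034058389/19378435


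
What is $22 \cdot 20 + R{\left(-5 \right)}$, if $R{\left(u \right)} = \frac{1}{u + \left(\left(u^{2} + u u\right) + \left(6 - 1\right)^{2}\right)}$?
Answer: $\frac{30801}{70} \approx 440.01$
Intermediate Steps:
$R{\left(u \right)} = \frac{1}{25 + u + 2 u^{2}}$ ($R{\left(u \right)} = \frac{1}{u + \left(\left(u^{2} + u^{2}\right) + \left(6 + \left(-1 + 0\right)\right)^{2}\right)} = \frac{1}{u + \left(2 u^{2} + \left(6 - 1\right)^{2}\right)} = \frac{1}{u + \left(2 u^{2} + 5^{2}\right)} = \frac{1}{u + \left(2 u^{2} + 25\right)} = \frac{1}{u + \left(25 + 2 u^{2}\right)} = \frac{1}{25 + u + 2 u^{2}}$)
$22 \cdot 20 + R{\left(-5 \right)} = 22 \cdot 20 + \frac{1}{25 - 5 + 2 \left(-5\right)^{2}} = 440 + \frac{1}{25 - 5 + 2 \cdot 25} = 440 + \frac{1}{25 - 5 + 50} = 440 + \frac{1}{70} = \frac{30801}{70}$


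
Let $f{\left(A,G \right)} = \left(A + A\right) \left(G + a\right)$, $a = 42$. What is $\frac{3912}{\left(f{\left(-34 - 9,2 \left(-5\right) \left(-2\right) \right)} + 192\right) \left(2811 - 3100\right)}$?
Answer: $\frac{978}{371365} \approx 0.0026335$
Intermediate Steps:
$f{\left(A,G \right)} = 2 A \left(42 + G\right)$ ($f{\left(A,G \right)} = \left(A + A\right) \left(G + 42\right) = 2 A \left(42 + G\right)$)
$\frac{3912}{\left(f{\left(-34 - 9,2 \left(-5\right) \left(-2\right) \right)} + 192\right) \left(2811 - 3100\right)} = \frac{3912}{\left(2 \left(-34 - 9\right) \left(42 + 2 \left(-5\right) \left(-2\right)\right) + 192\right) \left(2811 - 3100\right)} = \frac{3912}{\left(2 \left(-34 - 9\right) \left(42 - -20\right) + 192\right) \left(-289\right)} = \frac{3912}{\left(2 \left(-43\right) \left(42 + 20\right) + 192\right) \left(-289\right)} = \frac{3912}{\left(2 \left(-43\right) 62 + 192\right) \left(-289\right)} = \frac{3912}{\left(-5332 + 192\right) \left(-289\right)} = \frac{3912}{\left(-5140\right) \left(-289\right)} = \frac{3912}{1485460} = 3912 \cdot \frac{1}{1485460} = \frac{978}{371365}$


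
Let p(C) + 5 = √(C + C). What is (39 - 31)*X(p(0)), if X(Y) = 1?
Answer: 8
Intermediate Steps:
p(C) = -5 + √2*√C (p(C) = -5 + √(C + C) = -5 + √(2*C) = -5 + √2*√C)
(39 - 31)*X(p(0)) = (39 - 31)*1 = 8*1 = 8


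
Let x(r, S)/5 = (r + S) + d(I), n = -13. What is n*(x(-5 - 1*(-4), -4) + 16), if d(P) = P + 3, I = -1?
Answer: -13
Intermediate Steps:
d(P) = 3 + P
x(r, S) = 10 + 5*S + 5*r (x(r, S) = 5*((r + S) + (3 - 1)) = 5*((S + r) + 2) = 5*(2 + S + r) = 10 + 5*S + 5*r)
n*(x(-5 - 1*(-4), -4) + 16) = -13*((10 + 5*(-4) + 5*(-5 - 1*(-4))) + 16) = -13*((10 - 20 + 5*(-5 + 4)) + 16) = -13*((10 - 20 + 5*(-1)) + 16) = -13*((10 - 20 - 5) + 16) = -13*(-15 + 16) = -13*1 = -13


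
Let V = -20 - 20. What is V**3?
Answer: -64000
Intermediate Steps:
V = -40
V**3 = (-40)**3 = -64000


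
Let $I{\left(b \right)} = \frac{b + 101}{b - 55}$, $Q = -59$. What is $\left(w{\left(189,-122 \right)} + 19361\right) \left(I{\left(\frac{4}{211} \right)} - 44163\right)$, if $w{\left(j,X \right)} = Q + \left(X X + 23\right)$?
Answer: $- \frac{1947466212678}{1289} \approx -1.5108 \cdot 10^{9}$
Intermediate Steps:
$I{\left(b \right)} = \frac{101 + b}{-55 + b}$
$w{\left(j,X \right)} = -36 + X^{2}$ ($w{\left(j,X \right)} = -59 + \left(X X + 23\right) = -59 + \left(X^{2} + 23\right) = -59 + \left(23 + X^{2}\right) = -36 + X^{2}$)
$\left(w{\left(189,-122 \right)} + 19361\right) \left(I{\left(\frac{4}{211} \right)} - 44163\right) = \left(\left(-36 + \left(-122\right)^{2}\right) + 19361\right) \left(\frac{101 + \frac{4}{211}}{-55 + \frac{4}{211}} - 44163\right) = \left(\left(-36 + 14884\right) + 19361\right) \left(\frac{101 + 4 \cdot \frac{1}{211}}{-55 + 4 \cdot \frac{1}{211}} - 44163\right) = \left(14848 + 19361\right) \left(\frac{101 + \frac{4}{211}}{-55 + \frac{4}{211}} - 44163\right) = 34209 \left(\frac{1}{- \frac{11601}{211}} \cdot \frac{21315}{211} - 44163\right) = 34209 \left(\left(- \frac{211}{11601}\right) \frac{21315}{211} - 44163\right) = 34209 \left(- \frac{7105}{3867} - 44163\right) = 34209 \left(- \frac{170785426}{3867}\right) = - \frac{1947466212678}{1289}$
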